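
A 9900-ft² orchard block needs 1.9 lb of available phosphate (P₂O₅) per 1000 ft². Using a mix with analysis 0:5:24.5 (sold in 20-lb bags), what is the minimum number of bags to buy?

Product per 1000 ft² = 1.9 / 5% = 38 lb.
Total product = 38 × 9900 / 1000 = 376.2 lb.
Bags = ⌈376.2 / 20⌉ = 19.

19 bags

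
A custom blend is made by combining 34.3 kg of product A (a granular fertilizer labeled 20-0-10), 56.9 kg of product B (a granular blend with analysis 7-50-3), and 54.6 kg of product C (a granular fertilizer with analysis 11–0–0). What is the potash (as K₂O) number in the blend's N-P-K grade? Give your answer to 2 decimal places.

3.52% K₂O

Total mass = 34.3 + 56.9 + 54.6 = 145.8 kg.
K₂O mass = 10%×34.3 + 3%×56.9 + 0%×54.6 = 5.137 kg.
% K₂O = 5.137 / 145.8 = 3.52332%.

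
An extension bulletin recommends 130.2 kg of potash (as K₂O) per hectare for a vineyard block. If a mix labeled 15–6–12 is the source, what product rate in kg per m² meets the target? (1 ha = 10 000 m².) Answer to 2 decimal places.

0.11 kg of product per sq m

Product per hectare = 130.2 / 12% = 1085 kg.
Convert to per m²: 1085 × 0.0001 = 0.1085 kg.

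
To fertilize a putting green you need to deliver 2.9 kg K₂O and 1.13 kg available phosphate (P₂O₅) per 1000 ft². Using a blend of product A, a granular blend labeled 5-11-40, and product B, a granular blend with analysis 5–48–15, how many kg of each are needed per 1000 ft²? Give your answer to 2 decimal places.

Let a = kg of product A, b = kg of product B (per 1000 ft²).
K₂O: 0.4·a + 0.15·b = 2.9
P₂O₅: 0.11·a + 0.48·b = 1.13
Solving simultaneously: a = 6.96581, b = 0.757835.

6.97 kg product A, 0.76 kg product B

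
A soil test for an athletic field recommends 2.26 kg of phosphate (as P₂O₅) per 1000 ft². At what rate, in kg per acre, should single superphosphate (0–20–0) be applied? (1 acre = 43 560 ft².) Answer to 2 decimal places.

Product per 1000 ft² = 2.26 / 20% = 11.3 kg.
Convert to per acre: 11.3 × 43.56 = 492.228 kg.

492.23 kg of product per acre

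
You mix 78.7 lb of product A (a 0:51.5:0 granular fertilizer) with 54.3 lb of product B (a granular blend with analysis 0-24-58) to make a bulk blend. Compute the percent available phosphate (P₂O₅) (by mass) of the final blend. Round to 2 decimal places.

40.27% P₂O₅

Total mass = 78.7 + 54.3 = 133 lb.
P₂O₅ mass = 51.5%×78.7 + 24%×54.3 = 53.5625 lb.
% P₂O₅ = 53.5625 / 133 = 40.2726%.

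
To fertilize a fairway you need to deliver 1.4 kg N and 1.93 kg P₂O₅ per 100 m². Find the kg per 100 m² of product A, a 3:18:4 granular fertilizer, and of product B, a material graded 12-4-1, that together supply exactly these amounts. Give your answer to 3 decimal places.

Per-100 m² balance (a = product A, b = product B):
N: 0.03·a + 0.12·b = 1.4
P₂O₅: 0.18·a + 0.04·b = 1.93
Eliminate b: (row1) − 0.12/0.04·(row2) → -0.51·a = -4.39, so a = 8.60784.
Then b = (1.93 − 0.18·8.60784) / 0.04 = 9.51471.

8.608 kg product A, 9.515 kg product B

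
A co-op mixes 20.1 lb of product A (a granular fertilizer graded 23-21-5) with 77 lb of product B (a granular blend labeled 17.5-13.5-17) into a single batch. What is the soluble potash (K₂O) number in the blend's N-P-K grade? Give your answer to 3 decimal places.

Total mass = 20.1 + 77 = 97.1 lb.
K₂O mass = 5%×20.1 + 17%×77 = 14.095 lb.
% K₂O = 14.095 / 97.1 = 14.51596%.

14.516% K₂O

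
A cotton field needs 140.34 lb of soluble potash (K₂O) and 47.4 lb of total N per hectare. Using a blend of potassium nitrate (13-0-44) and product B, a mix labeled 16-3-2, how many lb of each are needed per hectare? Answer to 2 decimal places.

317.20 lb potassium nitrate, 38.52 lb product B

With a, b = lb per hectare of potassium nitrate and product B:
K₂O: 0.44·a + 0.02·b = 140.34
N: 0.13·a + 0.16·b = 47.4
Eliminate a: (row1) − 0.44/0.13·(row2) → -0.521538·b = -20.0908, so b = 38.5221.
Back-substitute: a = (140.34 − 0.02·38.5221) / 0.44 = 317.204.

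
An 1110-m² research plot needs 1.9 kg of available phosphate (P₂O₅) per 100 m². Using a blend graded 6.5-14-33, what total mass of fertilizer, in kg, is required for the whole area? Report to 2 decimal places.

150.64 kg

Product per 100 m² = 1.9 / 14% = 13.5714 kg.
Total product = 13.5714 × 1110 / 100 = 150.643 kg.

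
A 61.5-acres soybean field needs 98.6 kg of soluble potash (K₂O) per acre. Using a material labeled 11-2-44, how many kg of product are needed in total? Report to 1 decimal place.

13781.6 kg

Product per acre = 98.6 / 44% = 224.091 kg.
Total product = 224.091 × 61.5 = 13781.59 kg.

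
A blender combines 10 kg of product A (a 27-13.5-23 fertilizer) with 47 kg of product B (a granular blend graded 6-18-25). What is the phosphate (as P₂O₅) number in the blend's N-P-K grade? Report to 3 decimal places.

Total mass = 10 + 47 = 57 kg.
P₂O₅ mass = 13.5%×10 + 18%×47 = 9.81 kg.
% P₂O₅ = 9.81 / 57 = 17.2105%.

17.211% P₂O₅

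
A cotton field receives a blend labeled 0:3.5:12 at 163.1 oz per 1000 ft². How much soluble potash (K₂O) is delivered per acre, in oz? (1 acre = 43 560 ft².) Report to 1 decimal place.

852.6 oz K₂O per acre

K₂O per 1000 ft² = 163.1 × 12% = 19.572 oz.
Convert to per acre: 19.572 × 43.56 = 852.556 oz.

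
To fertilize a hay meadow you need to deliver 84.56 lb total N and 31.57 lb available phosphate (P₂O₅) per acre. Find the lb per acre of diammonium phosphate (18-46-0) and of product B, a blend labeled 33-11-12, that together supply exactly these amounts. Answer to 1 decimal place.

With a, b = lb per acre of diammonium phosphate and product B:
N: 0.18·a + 0.33·b = 84.56
P₂O₅: 0.46·a + 0.11·b = 31.57
Eliminate b: (row1) − 0.33/0.11·(row2) → -1.2·a = -10.15, so a = 8.45833.
Then b = (31.57 − 0.46·8.45833) / 0.11 = 251.629.

8.5 lb diammonium phosphate, 251.6 lb product B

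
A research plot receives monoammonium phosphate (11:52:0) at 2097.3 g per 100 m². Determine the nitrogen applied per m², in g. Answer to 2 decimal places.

2.31 g N per sq m

nitrogen per 100 m² = 2097.3 × 11% = 230.703 g.
Convert to per m²: 230.703 × 0.01 = 2.30703 g.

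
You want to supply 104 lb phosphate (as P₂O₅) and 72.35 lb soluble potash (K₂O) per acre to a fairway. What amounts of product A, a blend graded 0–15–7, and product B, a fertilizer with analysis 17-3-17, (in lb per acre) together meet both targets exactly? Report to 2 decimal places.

662.80 lb product A, 152.67 lb product B

Let a = lb of product A, b = lb of product B (per acre).
P₂O₅: 0.15·a + 0.03·b = 104
K₂O: 0.07·a + 0.17·b = 72.35
Eliminate b: (row1) − 0.03/0.17·(row2) → 0.137647·a = 91.2324, so a = 662.799.
Then b = (72.35 − 0.07·662.799) / 0.17 = 152.671.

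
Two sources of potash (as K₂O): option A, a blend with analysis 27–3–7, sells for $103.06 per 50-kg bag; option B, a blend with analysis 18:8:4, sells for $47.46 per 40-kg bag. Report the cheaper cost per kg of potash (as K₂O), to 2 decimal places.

$29.45 per kg K₂O (option A)

option A: K₂O per bag = 50 × 7% = 3.5 kg; cost = 103.06 / 3.5 = $29.4457/kg K₂O.
option B: K₂O per bag = 40 × 4% = 1.6 kg; cost = 47.46 / 1.6 = $29.6625/kg K₂O.
option A is cheaper.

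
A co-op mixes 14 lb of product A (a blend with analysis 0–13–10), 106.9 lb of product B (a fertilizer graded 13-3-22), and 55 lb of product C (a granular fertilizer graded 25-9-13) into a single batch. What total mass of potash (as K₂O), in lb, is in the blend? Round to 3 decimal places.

K₂O mass = 10%×14 + 22%×106.9 + 13%×55 = 32.068 lb.

32.068 lb K₂O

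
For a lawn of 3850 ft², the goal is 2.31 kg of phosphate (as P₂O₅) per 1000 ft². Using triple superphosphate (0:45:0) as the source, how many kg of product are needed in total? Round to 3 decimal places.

19.763 kg

Product per 1000 ft² = 2.31 / 45% = 5.13333 kg.
Total product = 5.13333 × 3850 / 1000 = 19.7633 kg.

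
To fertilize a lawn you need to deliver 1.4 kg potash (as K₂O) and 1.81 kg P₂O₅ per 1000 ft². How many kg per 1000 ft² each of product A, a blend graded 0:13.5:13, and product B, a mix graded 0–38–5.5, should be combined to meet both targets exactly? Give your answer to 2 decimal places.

Per-1000 ft² balance (a = product A, b = product B):
K₂O: 0.13·a + 0.055·b = 1.4
P₂O₅: 0.135·a + 0.38·b = 1.81
Solving simultaneously: a = 10.3026, b = 1.10304.

10.30 kg product A, 1.10 kg product B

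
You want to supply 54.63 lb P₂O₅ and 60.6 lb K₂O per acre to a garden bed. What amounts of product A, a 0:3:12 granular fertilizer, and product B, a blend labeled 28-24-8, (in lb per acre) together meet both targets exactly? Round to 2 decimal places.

Per-acre balance (a = product A, b = product B):
P₂O₅: 0.03·a + 0.24·b = 54.63
K₂O: 0.12·a + 0.08·b = 60.6
From row1: a = (54.63 − 0.24·b) / 0.03.
Into row2: 0.12·(54.63 − 0.24·b)/0.03 + 0.08·b = 60.6 → b = 179.4545, a = 385.364.

385.36 lb product A, 179.45 lb product B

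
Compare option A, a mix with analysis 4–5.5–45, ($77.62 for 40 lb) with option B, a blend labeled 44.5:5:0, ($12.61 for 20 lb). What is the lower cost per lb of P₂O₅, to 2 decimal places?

$12.61 per lb P₂O₅ (option B)

option A: P₂O₅ per bag = 40 × 5.5% = 2.2 lb; cost = 77.62 / 2.2 = $35.2818/lb P₂O₅.
option B: P₂O₅ per bag = 20 × 5% = 1 lb; cost = 12.61 / 1 = $12.6100/lb P₂O₅.
option B is cheaper.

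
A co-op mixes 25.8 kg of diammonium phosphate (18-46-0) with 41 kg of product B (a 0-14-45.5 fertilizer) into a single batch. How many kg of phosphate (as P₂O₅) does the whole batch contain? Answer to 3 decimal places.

17.608 kg P₂O₅

P₂O₅ mass = 46%×25.8 + 14%×41 = 17.608 kg.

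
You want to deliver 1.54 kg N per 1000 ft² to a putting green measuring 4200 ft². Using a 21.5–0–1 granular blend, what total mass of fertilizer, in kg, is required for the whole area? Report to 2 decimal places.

30.08 kg

Product per 1000 ft² = 1.54 / 21.5% = 7.16279 kg.
Total product = 7.16279 × 4200 / 1000 = 30.0837 kg.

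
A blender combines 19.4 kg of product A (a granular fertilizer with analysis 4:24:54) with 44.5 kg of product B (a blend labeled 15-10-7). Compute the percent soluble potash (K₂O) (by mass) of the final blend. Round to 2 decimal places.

21.27% K₂O

Total mass = 19.4 + 44.5 = 63.9 kg.
K₂O mass = 54%×19.4 + 7%×44.5 = 13.591 kg.
% K₂O = 13.591 / 63.9 = 21.2692%.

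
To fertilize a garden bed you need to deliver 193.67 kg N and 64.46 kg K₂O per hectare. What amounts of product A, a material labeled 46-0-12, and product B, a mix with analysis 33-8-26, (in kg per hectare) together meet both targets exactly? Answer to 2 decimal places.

363.53 kg product A, 80.14 kg product B

Let a = kg of product A, b = kg of product B (per hectare).
N: 0.46·a + 0.33·b = 193.67
K₂O: 0.12·a + 0.26·b = 64.46
Eliminate a: (row1) − 0.46/0.12·(row2) → -0.666667·b = -53.4267, so b = 80.14.
Back-substitute: a = (193.67 − 0.33·80.14) / 0.46 = 363.53.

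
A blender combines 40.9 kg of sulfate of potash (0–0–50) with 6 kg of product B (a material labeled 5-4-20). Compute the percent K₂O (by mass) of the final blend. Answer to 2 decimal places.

Total mass = 40.9 + 6 = 46.9 kg.
K₂O mass = 50%×40.9 + 20%×6 = 21.65 kg.
% K₂O = 21.65 / 46.9 = 46.162%.

46.16% K₂O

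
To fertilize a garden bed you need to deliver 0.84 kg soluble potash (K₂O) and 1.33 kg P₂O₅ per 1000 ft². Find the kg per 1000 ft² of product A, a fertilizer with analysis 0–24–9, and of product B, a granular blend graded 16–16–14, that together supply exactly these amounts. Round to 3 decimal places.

With a, b = kg per 1000 ft² of product A and product B:
K₂O: 0.09·a + 0.14·b = 0.84
P₂O₅: 0.24·a + 0.16·b = 1.33
From row1: a = (0.84 − 0.14·b) / 0.09.
Into row2: 0.24·(0.84 − 0.14·b)/0.09 + 0.16·b = 1.33 → b = 4.26562, a = 2.69792.

2.698 kg product A, 4.266 kg product B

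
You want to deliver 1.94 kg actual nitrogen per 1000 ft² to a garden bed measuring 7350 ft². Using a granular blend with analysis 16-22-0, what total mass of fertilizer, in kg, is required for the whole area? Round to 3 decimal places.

89.119 kg

Product per 1000 ft² = 1.94 / 16% = 12.125 kg.
Total product = 12.125 × 7350 / 1000 = 89.1187 kg.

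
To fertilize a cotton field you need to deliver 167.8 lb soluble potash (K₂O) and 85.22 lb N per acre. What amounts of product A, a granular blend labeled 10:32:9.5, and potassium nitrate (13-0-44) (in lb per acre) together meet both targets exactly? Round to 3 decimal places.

With a, b = lb per acre of product A and potassium nitrate:
K₂O: 0.095·a + 0.44·b = 167.8
N: 0.1·a + 0.13·b = 85.22
Eliminate a: (row1) − 0.095/0.1·(row2) → 0.3165·b = 86.841, so b = 274.3791.
Back-substitute: a = (167.8 − 0.44·274.3791) / 0.095 = 495.5071.

495.507 lb product A, 274.379 lb potassium nitrate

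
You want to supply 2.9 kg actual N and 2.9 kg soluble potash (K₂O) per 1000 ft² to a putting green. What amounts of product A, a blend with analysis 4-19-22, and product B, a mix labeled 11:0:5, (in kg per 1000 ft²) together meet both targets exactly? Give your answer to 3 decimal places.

7.838 kg product A, 23.514 kg product B

With a, b = kg per 1000 ft² of product A and product B:
N: 0.04·a + 0.11·b = 2.9
K₂O: 0.22·a + 0.05·b = 2.9
Solving simultaneously: a = 7.83784, b = 23.5135.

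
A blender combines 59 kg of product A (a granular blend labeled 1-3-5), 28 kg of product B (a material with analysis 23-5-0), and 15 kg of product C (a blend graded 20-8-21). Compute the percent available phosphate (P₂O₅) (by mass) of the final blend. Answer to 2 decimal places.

4.28% P₂O₅

Total mass = 59 + 28 + 15 = 102 kg.
P₂O₅ mass = 3%×59 + 5%×28 + 8%×15 = 4.37 kg.
% P₂O₅ = 4.37 / 102 = 4.28431%.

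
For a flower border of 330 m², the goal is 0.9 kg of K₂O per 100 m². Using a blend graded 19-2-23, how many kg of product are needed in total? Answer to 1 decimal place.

Product per 100 m² = 0.9 / 23% = 3.91304 kg.
Total product = 3.91304 × 330 / 100 = 12.913 kg.

12.9 kg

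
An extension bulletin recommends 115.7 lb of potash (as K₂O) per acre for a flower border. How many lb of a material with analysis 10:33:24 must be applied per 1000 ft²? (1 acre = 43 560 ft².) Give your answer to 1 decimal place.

11.1 lb of product per thousand sq ft

Product per acre = 115.7 / 24% = 482.083 lb.
Convert to per 1000 ft²: 482.083 × 0.0229568 = 11.0671 lb.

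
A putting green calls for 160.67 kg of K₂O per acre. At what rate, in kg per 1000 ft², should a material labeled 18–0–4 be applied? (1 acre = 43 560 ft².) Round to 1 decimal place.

Product per acre = 160.67 / 4% = 4016.75 kg.
Convert to per 1000 ft²: 4016.75 × 0.0229568 = 92.2119 kg.

92.2 kg of product per thousand sq ft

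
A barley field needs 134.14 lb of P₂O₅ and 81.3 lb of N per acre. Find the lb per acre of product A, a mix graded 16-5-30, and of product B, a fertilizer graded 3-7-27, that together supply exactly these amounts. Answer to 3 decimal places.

With a, b = lb per acre of product A and product B:
P₂O₅: 0.05·a + 0.07·b = 134.14
N: 0.16·a + 0.03·b = 81.3
Eliminate a: (row1) − 0.05/0.16·(row2) → 0.060625·b = 108.734, so b = 1793.5464.
Back-substitute: a = (134.14 − 0.07·1793.5464) / 0.05 = 171.8351.

171.835 lb product A, 1793.546 lb product B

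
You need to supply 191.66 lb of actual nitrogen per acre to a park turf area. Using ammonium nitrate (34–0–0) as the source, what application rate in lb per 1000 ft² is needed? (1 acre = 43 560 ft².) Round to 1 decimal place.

12.9 lb of product per thousand sq ft

Product per acre = 191.66 / 34% = 563.706 lb.
Convert to per 1000 ft²: 563.706 × 0.0229568 = 12.9409 lb.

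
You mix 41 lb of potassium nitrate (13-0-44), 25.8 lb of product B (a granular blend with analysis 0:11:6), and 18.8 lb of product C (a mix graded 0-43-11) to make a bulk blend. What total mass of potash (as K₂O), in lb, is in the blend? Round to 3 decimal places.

21.656 lb K₂O

K₂O mass = 44%×41 + 6%×25.8 + 11%×18.8 = 21.656 lb.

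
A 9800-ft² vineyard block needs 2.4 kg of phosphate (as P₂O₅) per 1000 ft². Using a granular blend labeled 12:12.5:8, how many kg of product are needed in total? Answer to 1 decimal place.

188.2 kg

Product per 1000 ft² = 2.4 / 12.5% = 19.2 kg.
Total product = 19.2 × 9800 / 1000 = 188.16 kg.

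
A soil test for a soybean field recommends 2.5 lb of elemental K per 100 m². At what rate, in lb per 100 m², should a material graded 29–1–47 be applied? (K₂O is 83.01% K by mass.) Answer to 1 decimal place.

6.4 lb of product per hundred sq m

As K₂O: 2.5 / 0.8301 = 3.01169 lb per 100 m².
Product per 100 m² = 3.01169 / 47% = 6.40784 lb.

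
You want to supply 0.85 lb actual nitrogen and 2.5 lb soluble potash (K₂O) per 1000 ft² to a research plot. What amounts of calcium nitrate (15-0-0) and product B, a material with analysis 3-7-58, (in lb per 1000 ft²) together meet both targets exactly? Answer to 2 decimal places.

Per-1000 ft² balance (a = calcium nitrate, b = product B):
N: 0.15·a + 0.03·b = 0.85
K₂O: 0·a + 0.58·b = 2.5
Solving simultaneously: a = 4.8046, b = 4.31034.

4.80 lb calcium nitrate, 4.31 lb product B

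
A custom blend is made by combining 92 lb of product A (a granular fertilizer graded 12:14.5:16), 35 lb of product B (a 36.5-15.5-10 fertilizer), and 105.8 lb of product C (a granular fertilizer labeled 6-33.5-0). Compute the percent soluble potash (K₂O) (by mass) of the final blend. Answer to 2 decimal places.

7.83% K₂O

Total mass = 92 + 35 + 105.8 = 232.8 lb.
K₂O mass = 16%×92 + 10%×35 + 0%×105.8 = 18.22 lb.
% K₂O = 18.22 / 232.8 = 7.82646%.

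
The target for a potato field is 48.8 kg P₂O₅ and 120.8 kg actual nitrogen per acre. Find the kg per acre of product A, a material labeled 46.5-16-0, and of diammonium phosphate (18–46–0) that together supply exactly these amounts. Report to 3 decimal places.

With a, b = kg per acre of product A and diammonium phosphate:
P₂O₅: 0.16·a + 0.46·b = 48.8
N: 0.465·a + 0.18·b = 120.8
Solving simultaneously: a = 252.7499, b = 18.17396.

252.750 kg product A, 18.174 kg diammonium phosphate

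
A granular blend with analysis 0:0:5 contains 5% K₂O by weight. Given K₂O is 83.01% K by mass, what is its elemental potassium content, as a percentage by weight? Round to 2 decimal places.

4.15% K

%K = 5 × 0.8301 = 4.1505%.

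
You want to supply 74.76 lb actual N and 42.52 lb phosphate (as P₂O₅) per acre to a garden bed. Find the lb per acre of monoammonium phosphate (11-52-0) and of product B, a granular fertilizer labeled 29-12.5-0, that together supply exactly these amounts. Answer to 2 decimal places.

With a, b = lb per acre of monoammonium phosphate and product B:
N: 0.11·a + 0.29·b = 74.76
P₂O₅: 0.52·a + 0.125·b = 42.52
Solving simultaneously: a = 21.7862, b = 249.529.

21.79 lb monoammonium phosphate, 249.53 lb product B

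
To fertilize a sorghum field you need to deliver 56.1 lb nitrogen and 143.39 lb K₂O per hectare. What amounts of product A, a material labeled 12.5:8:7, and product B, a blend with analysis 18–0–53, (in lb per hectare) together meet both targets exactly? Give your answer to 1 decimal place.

73.1 lb product A, 260.9 lb product B

Let a = lb of product A, b = lb of product B (per hectare).
N: 0.125·a + 0.18·b = 56.1
K₂O: 0.07·a + 0.53·b = 143.39
Eliminate a: (row1) − 0.125/0.07·(row2) → -0.766429·b = -199.954, so b = 260.89.
Back-substitute: a = (56.1 − 0.18·260.89) / 0.125 = 73.1184.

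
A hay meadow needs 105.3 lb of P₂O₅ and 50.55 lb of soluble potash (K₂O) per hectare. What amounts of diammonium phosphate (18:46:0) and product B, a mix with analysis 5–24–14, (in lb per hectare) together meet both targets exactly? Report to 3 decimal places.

Let a = lb of diammonium phosphate, b = lb of product B (per hectare).
P₂O₅: 0.46·a + 0.24·b = 105.3
K₂O: 0·a + 0.14·b = 50.55
Solving simultaneously: a = 40.52795, b = 361.0714.

40.528 lb diammonium phosphate, 361.071 lb product B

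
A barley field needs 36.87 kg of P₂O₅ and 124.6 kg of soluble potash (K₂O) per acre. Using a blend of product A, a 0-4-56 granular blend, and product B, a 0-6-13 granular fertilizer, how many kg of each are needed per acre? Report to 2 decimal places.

Per-acre balance (a = product A, b = product B):
P₂O₅: 0.04·a + 0.06·b = 36.87
K₂O: 0.56·a + 0.13·b = 124.6
Eliminate b: (row1) − 0.06/0.13·(row2) → -0.218462·a = -20.6377, so a = 94.4683.
Then b = (124.6 − 0.56·94.4683) / 0.13 = 551.521.

94.47 kg product A, 551.52 kg product B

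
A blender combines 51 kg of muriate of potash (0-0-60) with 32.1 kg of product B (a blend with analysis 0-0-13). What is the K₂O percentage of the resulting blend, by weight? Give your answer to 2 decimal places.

Total mass = 51 + 32.1 = 83.1 kg.
K₂O mass = 60%×51 + 13%×32.1 = 34.773 kg.
% K₂O = 34.773 / 83.1 = 41.8448%.

41.84% K₂O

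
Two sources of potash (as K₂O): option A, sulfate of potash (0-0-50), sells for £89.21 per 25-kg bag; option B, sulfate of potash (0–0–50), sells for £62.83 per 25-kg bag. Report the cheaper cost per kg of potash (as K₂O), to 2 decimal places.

option A: K₂O per bag = 25 × 50% = 12.5 kg; cost = 89.21 / 12.5 = £7.1368/kg K₂O.
option B: K₂O per bag = 25 × 50% = 12.5 kg; cost = 62.83 / 12.5 = £5.0264/kg K₂O.
option B is cheaper.

£5.03 per kg K₂O (option B)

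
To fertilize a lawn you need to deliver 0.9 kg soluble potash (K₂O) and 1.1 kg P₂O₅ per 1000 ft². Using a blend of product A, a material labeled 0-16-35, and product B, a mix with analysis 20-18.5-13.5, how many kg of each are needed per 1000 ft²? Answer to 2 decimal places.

Let a = kg of product A, b = kg of product B (per 1000 ft²).
K₂O: 0.35·a + 0.135·b = 0.9
P₂O₅: 0.16·a + 0.185·b = 1.1
Eliminate a: (row1) − 0.35/0.16·(row2) → -0.269687·b = -1.50625, so b = 5.58517.
Back-substitute: a = (0.9 − 0.135·5.58517) / 0.35 = 0.417149.

0.42 kg product A, 5.59 kg product B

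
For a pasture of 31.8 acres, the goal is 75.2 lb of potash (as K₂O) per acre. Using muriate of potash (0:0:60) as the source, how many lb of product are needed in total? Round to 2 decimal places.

3985.60 lb

Product per acre = 75.2 / 60% = 125.333 lb.
Total product = 125.333 × 31.8 = 3985.6 lb.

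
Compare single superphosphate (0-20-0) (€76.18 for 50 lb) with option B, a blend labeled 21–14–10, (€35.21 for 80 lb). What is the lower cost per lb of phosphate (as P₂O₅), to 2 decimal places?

€3.14 per lb P₂O₅ (option B)

single superphosphate: P₂O₅ per bag = 50 × 20% = 10 lb; cost = 76.18 / 10 = €7.6180/lb P₂O₅.
option B: P₂O₅ per bag = 80 × 14% = 11.2 lb; cost = 35.21 / 11.2 = €3.1438/lb P₂O₅.
option B is cheaper.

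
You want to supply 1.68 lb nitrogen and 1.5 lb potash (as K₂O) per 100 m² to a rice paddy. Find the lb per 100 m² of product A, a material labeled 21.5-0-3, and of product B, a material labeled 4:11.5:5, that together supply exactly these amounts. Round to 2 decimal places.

2.51 lb product A, 28.49 lb product B

Let a = lb of product A, b = lb of product B (per 100 m²).
N: 0.215·a + 0.04·b = 1.68
K₂O: 0.03·a + 0.05·b = 1.5
Eliminate b: (row1) − 0.04/0.05·(row2) → 0.191·a = 0.48, so a = 2.51309.
Then b = (1.5 − 0.03·2.51309) / 0.05 = 28.4921.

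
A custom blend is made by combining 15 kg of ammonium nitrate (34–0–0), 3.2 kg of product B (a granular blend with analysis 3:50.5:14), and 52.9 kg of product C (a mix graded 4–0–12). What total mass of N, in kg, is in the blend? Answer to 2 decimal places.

N mass = 34%×15 + 3%×3.2 + 4%×52.9 = 7.312 kg.

7.31 kg N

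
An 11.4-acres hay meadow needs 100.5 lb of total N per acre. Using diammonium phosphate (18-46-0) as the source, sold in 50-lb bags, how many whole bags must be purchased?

Product per acre = 100.5 / 18% = 558.333 lb.
Total product = 558.333 × 11.4 = 6365 lb.
Bags = ⌈6365 / 50⌉ = 128.

128 bags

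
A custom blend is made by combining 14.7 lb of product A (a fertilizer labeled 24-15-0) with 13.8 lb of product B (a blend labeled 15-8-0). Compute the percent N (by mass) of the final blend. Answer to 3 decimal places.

Total mass = 14.7 + 13.8 = 28.5 lb.
N mass = 24%×14.7 + 15%×13.8 = 5.598 lb.
% N = 5.598 / 28.5 = 19.6421%.

19.642% N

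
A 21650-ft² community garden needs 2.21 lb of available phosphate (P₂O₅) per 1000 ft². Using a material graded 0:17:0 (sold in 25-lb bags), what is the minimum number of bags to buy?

12 bags

Product per 1000 ft² = 2.21 / 17% = 13 lb.
Total product = 13 × 21650 / 1000 = 281.45 lb.
Bags = ⌈281.45 / 25⌉ = 12.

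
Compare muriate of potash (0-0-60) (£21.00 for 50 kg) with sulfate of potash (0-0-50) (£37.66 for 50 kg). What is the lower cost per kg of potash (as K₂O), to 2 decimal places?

muriate of potash: K₂O per bag = 50 × 60% = 30 kg; cost = 21.00 / 30 = £0.7000/kg K₂O.
sulfate of potash: K₂O per bag = 50 × 50% = 25 kg; cost = 37.66 / 25 = £1.5064/kg K₂O.
muriate of potash is cheaper.

£0.70 per kg K₂O (muriate of potash)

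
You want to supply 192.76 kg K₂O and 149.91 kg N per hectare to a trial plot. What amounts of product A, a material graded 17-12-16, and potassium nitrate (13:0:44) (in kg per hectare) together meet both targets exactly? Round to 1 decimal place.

Per-hectare balance (a = product A, b = potassium nitrate):
K₂O: 0.16·a + 0.44·b = 192.76
N: 0.17·a + 0.13·b = 149.91
Eliminate b: (row1) − 0.44/0.13·(row2) → -0.415385·a = -314.628, so a = 757.437.
Then b = (149.91 − 0.17·757.437) / 0.13 = 162.659.

757.4 kg product A, 162.7 kg potassium nitrate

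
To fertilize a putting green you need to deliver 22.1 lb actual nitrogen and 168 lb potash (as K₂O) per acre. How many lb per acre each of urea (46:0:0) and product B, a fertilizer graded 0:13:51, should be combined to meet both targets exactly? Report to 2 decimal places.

Per-acre balance (a = urea, b = product B):
N: 0.46·a + 0·b = 22.1
K₂O: 0·a + 0.51·b = 168
Solving simultaneously: a = 48.0435, b = 329.412.

48.04 lb urea, 329.41 lb product B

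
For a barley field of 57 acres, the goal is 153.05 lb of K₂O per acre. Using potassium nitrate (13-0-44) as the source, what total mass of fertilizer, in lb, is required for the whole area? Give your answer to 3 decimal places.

Product per acre = 153.05 / 44% = 347.841 lb.
Total product = 347.841 × 57 = 19826.9318 lb.

19826.932 lb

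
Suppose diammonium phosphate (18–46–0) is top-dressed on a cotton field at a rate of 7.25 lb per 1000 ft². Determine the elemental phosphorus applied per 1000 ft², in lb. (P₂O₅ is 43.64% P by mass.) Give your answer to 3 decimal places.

1.455 lb P per thousand sq ft

P₂O₅ per 1000 ft² = 7.25 × 46% = 3.335 lb.
Elemental P = 3.335 × 0.4364 = 1.45539 lb per 1000 ft².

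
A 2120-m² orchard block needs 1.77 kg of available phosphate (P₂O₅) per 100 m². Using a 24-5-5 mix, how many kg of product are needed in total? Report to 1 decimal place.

750.5 kg

Product per 100 m² = 1.77 / 5% = 35.4 kg.
Total product = 35.4 × 2120 / 100 = 750.48 kg.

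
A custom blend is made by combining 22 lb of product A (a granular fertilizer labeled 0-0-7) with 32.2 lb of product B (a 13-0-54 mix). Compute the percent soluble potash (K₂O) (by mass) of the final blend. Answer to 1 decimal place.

34.9% K₂O

Total mass = 22 + 32.2 = 54.2 lb.
K₂O mass = 7%×22 + 54%×32.2 = 18.928 lb.
% K₂O = 18.928 / 54.2 = 34.9225%.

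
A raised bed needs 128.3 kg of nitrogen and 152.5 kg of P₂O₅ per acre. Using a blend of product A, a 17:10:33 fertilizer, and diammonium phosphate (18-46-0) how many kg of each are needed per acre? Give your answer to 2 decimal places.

524.39 kg product A, 217.52 kg diammonium phosphate

Per-acre balance (a = product A, b = diammonium phosphate):
N: 0.17·a + 0.18·b = 128.3
P₂O₅: 0.1·a + 0.46·b = 152.5
Solving simultaneously: a = 524.385, b = 217.5249.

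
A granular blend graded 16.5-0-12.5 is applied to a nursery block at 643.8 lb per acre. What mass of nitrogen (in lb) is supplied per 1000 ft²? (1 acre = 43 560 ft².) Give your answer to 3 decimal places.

2.439 lb N per thousand sq ft

nitrogen per acre = 643.8 × 16.5% = 106.227 lb.
Convert to per 1000 ft²: 106.227 × 0.0229568 = 2.43864 lb.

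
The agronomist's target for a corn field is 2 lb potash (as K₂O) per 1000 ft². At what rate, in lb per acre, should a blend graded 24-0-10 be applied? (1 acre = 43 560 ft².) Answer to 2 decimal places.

Product per 1000 ft² = 2 / 10% = 20 lb.
Convert to per acre: 20 × 43.56 = 871.2 lb.

871.20 lb of product per acre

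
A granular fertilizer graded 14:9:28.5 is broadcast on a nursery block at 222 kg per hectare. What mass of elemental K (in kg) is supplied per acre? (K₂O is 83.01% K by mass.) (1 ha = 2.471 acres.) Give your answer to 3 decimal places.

K₂O per hectare = 222 × 28.5% = 63.27 kg.
Elemental K = 63.27 × 0.8301 = 52.5204 kg per hectare.
Convert to per acre: 52.5204 × 0.404694 = 21.2547 kg.

21.255 kg K per acre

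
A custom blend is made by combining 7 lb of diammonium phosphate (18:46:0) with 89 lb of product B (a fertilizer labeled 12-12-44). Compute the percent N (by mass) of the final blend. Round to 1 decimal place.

12.4% N

Total mass = 7 + 89 = 96 lb.
N mass = 18%×7 + 12%×89 = 11.94 lb.
% N = 11.94 / 96 = 12.4375%.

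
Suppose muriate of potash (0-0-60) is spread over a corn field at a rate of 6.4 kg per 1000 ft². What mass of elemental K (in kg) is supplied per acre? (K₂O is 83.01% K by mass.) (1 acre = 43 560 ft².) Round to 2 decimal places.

138.85 kg K per acre

K₂O per 1000 ft² = 6.4 × 60% = 3.84 kg.
Elemental K = 3.84 × 0.8301 = 3.18758 kg per 1000 ft².
Convert to per acre: 3.18758 × 43.56 = 138.851 kg.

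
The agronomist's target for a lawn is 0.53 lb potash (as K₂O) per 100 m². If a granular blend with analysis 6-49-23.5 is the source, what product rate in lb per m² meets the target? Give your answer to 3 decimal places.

0.023 lb of product per sq m

Product per 100 m² = 0.53 / 23.5% = 2.25532 lb.
Convert to per m²: 2.25532 × 0.01 = 0.0225532 lb.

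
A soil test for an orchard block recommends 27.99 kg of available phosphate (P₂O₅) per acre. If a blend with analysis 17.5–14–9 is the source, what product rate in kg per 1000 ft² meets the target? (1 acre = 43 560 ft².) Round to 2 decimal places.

Product per acre = 27.99 / 14% = 199.929 kg.
Convert to per 1000 ft²: 199.929 × 0.0229568 = 4.58973 kg.

4.59 kg of product per thousand sq ft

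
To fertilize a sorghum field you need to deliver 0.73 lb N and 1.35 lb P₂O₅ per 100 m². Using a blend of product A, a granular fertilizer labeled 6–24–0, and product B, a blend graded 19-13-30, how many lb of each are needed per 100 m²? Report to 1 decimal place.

Per-100 m² balance (a = product A, b = product B):
N: 0.06·a + 0.19·b = 0.73
P₂O₅: 0.24·a + 0.13·b = 1.35
From row1: a = (0.73 − 0.19·b) / 0.06.
Into row2: 0.24·(0.73 − 0.19·b)/0.06 + 0.13·b = 1.35 → b = 2.49206, a = 4.27513.

4.3 lb product A, 2.5 lb product B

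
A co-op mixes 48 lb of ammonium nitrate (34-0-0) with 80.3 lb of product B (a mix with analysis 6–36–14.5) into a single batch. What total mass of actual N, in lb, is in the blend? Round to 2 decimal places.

21.14 lb N

N mass = 34%×48 + 6%×80.3 = 21.138 lb.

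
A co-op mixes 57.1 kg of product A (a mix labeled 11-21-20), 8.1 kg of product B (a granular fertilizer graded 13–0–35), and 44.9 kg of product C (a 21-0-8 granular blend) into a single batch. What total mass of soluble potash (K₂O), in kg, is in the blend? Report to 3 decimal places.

K₂O mass = 20%×57.1 + 35%×8.1 + 8%×44.9 = 17.847 kg.

17.847 kg K₂O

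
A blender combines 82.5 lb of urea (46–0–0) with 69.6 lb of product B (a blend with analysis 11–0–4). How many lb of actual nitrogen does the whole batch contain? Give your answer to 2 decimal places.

N mass = 46%×82.5 + 11%×69.6 = 45.606 lb.

45.61 lb N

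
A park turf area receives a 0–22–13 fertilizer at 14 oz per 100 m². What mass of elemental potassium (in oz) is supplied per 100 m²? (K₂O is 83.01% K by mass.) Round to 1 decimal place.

K₂O per 100 m² = 14 × 13% = 1.82 oz.
Elemental K = 1.82 × 0.8301 = 1.51078 oz per 100 m².

1.5 oz K per hundred sq m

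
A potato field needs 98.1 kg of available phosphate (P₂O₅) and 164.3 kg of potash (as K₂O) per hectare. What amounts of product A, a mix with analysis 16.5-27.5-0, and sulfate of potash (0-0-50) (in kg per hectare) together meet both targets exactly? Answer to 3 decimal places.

With a, b = kg per hectare of product A and sulfate of potash:
P₂O₅: 0.275·a + 0·b = 98.1
K₂O: 0·a + 0.5·b = 164.3
Solving simultaneously: a = 356.7273, b = 328.6.

356.727 kg product A, 328.600 kg sulfate of potash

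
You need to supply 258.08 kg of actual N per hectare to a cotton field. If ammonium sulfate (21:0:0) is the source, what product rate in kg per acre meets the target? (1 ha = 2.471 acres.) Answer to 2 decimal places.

Product per hectare = 258.08 / 21% = 1228.95 kg.
Convert to per acre: 1228.95 × 0.404694 = 497.3502 kg.

497.35 kg of product per acre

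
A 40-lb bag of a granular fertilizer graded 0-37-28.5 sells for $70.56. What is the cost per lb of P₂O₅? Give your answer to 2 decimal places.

$4.77 per lb P₂O₅

P₂O₅ in bag = 40 × 37% = 14.8 lb.
Cost per lb P₂O₅ = $70.56 / 14.8 = $4.7676.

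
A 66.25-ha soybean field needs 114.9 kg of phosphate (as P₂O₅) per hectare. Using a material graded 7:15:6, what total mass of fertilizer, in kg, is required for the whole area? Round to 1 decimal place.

50747.5 kg

Product per hectare = 114.9 / 15% = 766 kg.
Total product = 766 × 66.25 = 50747.5 kg.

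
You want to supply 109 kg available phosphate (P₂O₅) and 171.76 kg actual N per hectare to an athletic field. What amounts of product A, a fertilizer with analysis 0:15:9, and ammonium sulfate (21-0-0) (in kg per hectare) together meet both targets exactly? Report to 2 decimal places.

Let a = kg of product A, b = kg of ammonium sulfate (per hectare).
P₂O₅: 0.15·a + 0·b = 109
N: 0·a + 0.21·b = 171.76
Solving simultaneously: a = 726.667, b = 817.9048.

726.67 kg product A, 817.90 kg ammonium sulfate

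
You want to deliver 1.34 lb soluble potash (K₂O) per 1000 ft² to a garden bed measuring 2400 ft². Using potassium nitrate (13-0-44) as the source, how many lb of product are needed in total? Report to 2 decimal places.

Product per 1000 ft² = 1.34 / 44% = 3.04545 lb.
Total product = 3.04545 × 2400 / 1000 = 7.30909 lb.

7.31 lb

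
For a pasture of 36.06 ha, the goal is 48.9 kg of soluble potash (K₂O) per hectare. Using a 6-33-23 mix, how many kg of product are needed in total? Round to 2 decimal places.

Product per hectare = 48.9 / 23% = 212.609 kg.
Total product = 212.609 × 36.06 = 7666.6696 kg.

7666.67 kg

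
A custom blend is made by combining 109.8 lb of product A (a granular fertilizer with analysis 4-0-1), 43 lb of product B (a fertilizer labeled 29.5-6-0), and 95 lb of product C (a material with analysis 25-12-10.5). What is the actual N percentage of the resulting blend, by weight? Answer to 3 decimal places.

Total mass = 109.8 + 43 + 95 = 247.8 lb.
N mass = 4%×109.8 + 29.5%×43 + 25%×95 = 40.827 lb.
% N = 40.827 / 247.8 = 16.4758%.

16.476% N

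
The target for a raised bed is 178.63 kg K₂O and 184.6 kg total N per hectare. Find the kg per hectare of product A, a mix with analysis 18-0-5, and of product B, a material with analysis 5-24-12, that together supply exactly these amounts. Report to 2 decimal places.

With a, b = kg per hectare of product A and product B:
K₂O: 0.05·a + 0.12·b = 178.63
N: 0.18·a + 0.05·b = 184.6
From row1: a = (178.63 − 0.12·b) / 0.05.
Into row2: 0.18·(178.63 − 0.12·b)/0.05 + 0.05·b = 184.6 → b = 1200.178, a = 692.173.

692.17 kg product A, 1200.18 kg product B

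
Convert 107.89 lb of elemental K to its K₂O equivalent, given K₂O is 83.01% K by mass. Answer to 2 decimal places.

K₂O = 107.89 / 0.8301 = 129.972 lb.

129.97 lb K₂O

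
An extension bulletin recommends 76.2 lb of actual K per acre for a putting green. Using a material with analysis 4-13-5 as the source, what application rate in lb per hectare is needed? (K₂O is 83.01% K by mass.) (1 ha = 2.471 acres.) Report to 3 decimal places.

4536.567 lb of product per hectare

As K₂O: 76.2 / 0.8301 = 91.7962 lb per acre.
Product per acre = 91.7962 / 5% = 1835.92 lb.
Convert to per hectare: 1835.92 × 2.471 = 4536.5667 lb.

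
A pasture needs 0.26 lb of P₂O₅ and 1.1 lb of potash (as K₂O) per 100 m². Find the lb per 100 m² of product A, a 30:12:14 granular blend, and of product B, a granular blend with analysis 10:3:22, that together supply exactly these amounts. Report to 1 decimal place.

Per-100 m² balance (a = product A, b = product B):
P₂O₅: 0.12·a + 0.03·b = 0.26
K₂O: 0.14·a + 0.22·b = 1.1
Eliminate b: (row1) − 0.03/0.22·(row2) → 0.100909·a = 0.11, so a = 1.09009.
Then b = (1.1 − 0.14·1.09009) / 0.22 = 4.30631.

1.1 lb product A, 4.3 lb product B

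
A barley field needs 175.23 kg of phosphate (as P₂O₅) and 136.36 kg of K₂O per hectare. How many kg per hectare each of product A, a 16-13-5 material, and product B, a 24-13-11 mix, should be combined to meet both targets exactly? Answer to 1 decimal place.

Per-hectare balance (a = product A, b = product B):
P₂O₅: 0.13·a + 0.13·b = 175.23
K₂O: 0.05·a + 0.11·b = 136.36
Solving simultaneously: a = 198.526, b = 1149.397.

198.5 kg product A, 1149.4 kg product B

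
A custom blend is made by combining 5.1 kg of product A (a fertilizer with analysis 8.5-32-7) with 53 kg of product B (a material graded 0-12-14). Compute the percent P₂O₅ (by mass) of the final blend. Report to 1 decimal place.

13.8% P₂O₅

Total mass = 5.1 + 53 = 58.1 kg.
P₂O₅ mass = 32%×5.1 + 12%×53 = 7.992 kg.
% P₂O₅ = 7.992 / 58.1 = 13.7556%.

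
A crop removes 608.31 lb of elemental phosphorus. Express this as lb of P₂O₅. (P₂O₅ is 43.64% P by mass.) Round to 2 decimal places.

P₂O₅ = 608.31 / 0.4364 = 1393.928 lb.

1393.93 lb P₂O₅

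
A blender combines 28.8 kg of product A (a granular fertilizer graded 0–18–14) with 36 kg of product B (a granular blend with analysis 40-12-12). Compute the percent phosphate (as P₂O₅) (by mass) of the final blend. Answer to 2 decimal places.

14.67% P₂O₅

Total mass = 28.8 + 36 = 64.8 kg.
P₂O₅ mass = 18%×28.8 + 12%×36 = 9.504 kg.
% P₂O₅ = 9.504 / 64.8 = 14.6667%.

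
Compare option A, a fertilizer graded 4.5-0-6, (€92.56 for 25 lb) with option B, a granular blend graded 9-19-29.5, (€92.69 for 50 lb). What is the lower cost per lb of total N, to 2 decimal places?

option A: N per bag = 25 × 4.5% = 1.125 lb; cost = 92.56 / 1.125 = €82.2756/lb N.
option B: N per bag = 50 × 9% = 4.5 lb; cost = 92.69 / 4.5 = €20.5978/lb N.
option B is cheaper.

€20.60 per lb N (option B)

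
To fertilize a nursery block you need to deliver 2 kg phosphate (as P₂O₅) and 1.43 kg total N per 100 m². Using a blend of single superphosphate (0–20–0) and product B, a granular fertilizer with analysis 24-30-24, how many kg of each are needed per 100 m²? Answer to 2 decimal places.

With a, b = kg per 100 m² of single superphosphate and product B:
P₂O₅: 0.2·a + 0.3·b = 2
N: 0·a + 0.24·b = 1.43
Solving simultaneously: a = 1.0625, b = 5.95833.

1.06 kg single superphosphate, 5.96 kg product B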